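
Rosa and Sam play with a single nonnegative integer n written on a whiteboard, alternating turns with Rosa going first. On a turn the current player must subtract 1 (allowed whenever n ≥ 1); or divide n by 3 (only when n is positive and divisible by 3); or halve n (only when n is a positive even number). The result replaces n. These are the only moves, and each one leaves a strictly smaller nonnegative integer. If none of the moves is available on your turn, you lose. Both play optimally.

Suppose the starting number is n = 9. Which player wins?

Sam wins.

Build the W/L table. Terminal = L. A non-terminal position is W if it has a move to some L; otherwise it is L.
n=0: no move → L
n=1: reaches L-position 0 → W
n=2: only reaches 1(W), which is W → L
n=3: reaches L-position 2 → W
n=4: reaches L-position 2 → W
n=5: only reaches 4(W), which is W → L
n=6: reaches L-position 2 → W
n=7: only reaches 6(W), which is W → L
n=8: reaches L-position 7 → W
n=9: only reaches 3(W), 8(W), all W → L
The starting position 9 is L: whatever Rosa does, the opponent receives a W position.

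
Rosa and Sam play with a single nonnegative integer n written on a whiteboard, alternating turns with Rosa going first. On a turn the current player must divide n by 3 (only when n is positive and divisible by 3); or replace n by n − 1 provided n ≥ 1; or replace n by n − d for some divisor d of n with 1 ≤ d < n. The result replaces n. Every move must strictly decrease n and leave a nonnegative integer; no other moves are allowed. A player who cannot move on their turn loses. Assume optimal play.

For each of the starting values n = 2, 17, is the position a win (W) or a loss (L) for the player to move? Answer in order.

2: L, 17: W

Use the standard recursion: the mover loses at a terminal position; elsewhere, the mover wins exactly when some move hands the opponent an L position.
n=0: no move → L
n=1: →0(L), so W
n=2: →1(W) only, which is W, so L
n=3: →2(L), so W
n=4: →2(L), so W
n=5: →4(W) only, which is W, so L
n=6: →2(L), so W
n=7: →6(W) only, which is W, so L
n=8: →7(L), so W
n=9: →3(W), 6(W), 8(W) — all W, so L
n=10: →5(L), so W
n=11: →10(W) only, which is W, so L
n=12: →9(L), so W
n=13: →12(W) only, which is W, so L
n=14: →7(L), so W
n=15: →5(L), so W
n=16: →8(W), 12(W), 14(W), 15(W) — all W, so L
n=17: →16(L), so W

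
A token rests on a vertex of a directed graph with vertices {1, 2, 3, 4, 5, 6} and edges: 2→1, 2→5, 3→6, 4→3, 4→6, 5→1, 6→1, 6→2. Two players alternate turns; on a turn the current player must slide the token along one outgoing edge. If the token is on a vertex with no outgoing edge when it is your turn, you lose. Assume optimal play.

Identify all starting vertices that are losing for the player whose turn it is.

Positions with no move are L. A position that does have a move is losing for the player to move precisely when every available move leads to a winning position for the opponent. Fill in the labels:
Every edge goes from a vertex to one that appears earlier in the order 1, 5, 2, 6, 3, 4, so processing vertices in that order labels each vertex after all of its successors.
1: no outgoing edge → L
5: W (go to 1, an L position)
2: W (go to 1, an L position)
6: W (go to 1, an L position)
3: L (sole option 6(W) is W)
4: W (go to 3, an L position)
The losing starting vertices are exactly the entries labelled L in this table (2 of them).

1, 3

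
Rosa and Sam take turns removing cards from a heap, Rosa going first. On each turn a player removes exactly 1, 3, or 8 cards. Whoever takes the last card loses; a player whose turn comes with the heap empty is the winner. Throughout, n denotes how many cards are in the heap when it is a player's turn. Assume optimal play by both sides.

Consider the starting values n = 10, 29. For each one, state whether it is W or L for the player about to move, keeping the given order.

Compute win/loss labels from the base case upward. A position with no move is W. Any other position is W if it can reach an L in one move, else L.
n=0: no move; the opponent has just taken the last card and therefore loses → W
n=1: L (sole option 0(W) is W)
n=2: W (go to 1, an L position)
n=3: L (options 2(W), 0(W) are all W)
n=4: W (go to 3, an L position)
n=5: L (options 4(W), 2(W) are all W)
n=6: W (go to 5, an L position)
n=7: L (options 6(W), 4(W) are all W)
n=8: W (go to 7, an L position)
n=9: W (go to 1, an L position)
n=10: W (go to 7, an L position)
n=11: W (go to 3, an L position)
n=12: L (options 11(W), 9(W), 4(W) are all W)
n=13: W (go to 12, an L position)
n=14: L (options 13(W), 11(W), 6(W) are all W)
n=15: W (go to 14, an L position)
n=16: L (options 15(W), 13(W), 8(W) are all W)
n=17: W (go to 16, an L position)
n=18: L (options 17(W), 15(W), 10(W) are all W)
n=19: W (go to 18, an L position)
n=20: W (go to 12, an L position)
n=21: W (go to 18, an L position)
n=22: W (go to 14, an L position)
n=23: L (options 22(W), 20(W), 15(W) are all W)
n=24: W (go to 23, an L position)
n=25: L (options 24(W), 22(W), 17(W) are all W)
n=26: W (go to 25, an L position)
n=27: L (options 26(W), 24(W), 19(W) are all W)
n=28: W (go to 27, an L position)
n=29: L (options 28(W), 26(W), 21(W) are all W)

10: W, 29: L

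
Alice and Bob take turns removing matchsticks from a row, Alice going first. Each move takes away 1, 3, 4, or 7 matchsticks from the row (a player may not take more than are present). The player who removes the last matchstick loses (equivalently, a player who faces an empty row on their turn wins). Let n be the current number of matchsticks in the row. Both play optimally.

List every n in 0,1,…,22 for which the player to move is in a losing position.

1, 3, 9, 11, 17, 19

Label each position W (a win for the player to move) or L (a loss). A position with no legal move is W; any other position is W exactly when some move reaches an L, and L when every move reaches a W.
n=0: no move; the opponent has just taken the last matchstick and therefore loses → W
n=1: L (sole option 0(W) is W)
n=2: W (go to 1, an L position)
n=3: L (options 2(W), 0(W) are all W)
n=4: W (go to 3, an L position)
n=5: W (go to 1, an L position)
n=6: W (go to 3, an L position)
n=7: W (go to 3, an L position)
n=8: W (go to 1, an L position)
n=9: L (options 8(W), 6(W), 5(W), 2(W) are all W)
n=10: W (go to 9, an L position)
n=11: L (options 10(W), 8(W), 7(W), 4(W) are all W)
n=12: W (go to 11, an L position)
n=13: W (go to 9, an L position)
n=14: W (go to 11, an L position)
n=15: W (go to 11, an L position)
n=16: W (go to 9, an L position)
n=17: L (options 16(W), 14(W), 13(W), 10(W) are all W)
n=18: W (go to 17, an L position)
n=19: L (options 18(W), 16(W), 15(W), 12(W) are all W)
n=20: W (go to 19, an L position)
n=21: W (go to 17, an L position)
n=22: W (go to 19, an L position)
Reading off the rows marked L gives the requested list; there are 6 such values of n.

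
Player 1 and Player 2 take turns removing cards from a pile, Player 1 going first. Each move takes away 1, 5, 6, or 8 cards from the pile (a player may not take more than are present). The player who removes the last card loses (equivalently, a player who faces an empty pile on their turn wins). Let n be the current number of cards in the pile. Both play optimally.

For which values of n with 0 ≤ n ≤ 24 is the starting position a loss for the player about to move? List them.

Positions with no move are W. A position that does have a move is losing for the player to move precisely when every available move leads to a winning position for the opponent. Fill in the labels:
n=0: no move; the opponent has just taken the last card and therefore loses → W
n=1: the only move is to 0(W), a W ⇒ L
n=2: can move to 1, which is L ⇒ W
n=3: the only move is to 2(W), a W ⇒ L
n=4: can move to 3, which is L ⇒ W
n=5: moves to 4(W), 0(W); every one is W ⇒ L
n=6: can move to 5, which is L ⇒ W
n=7: can move to 1, which is L ⇒ W
n=8: can move to 3, which is L ⇒ W
n=9: can move to 3, which is L ⇒ W
n=10: can move to 5, which is L ⇒ W
n=11: can move to 5, which is L ⇒ W
n=12: moves to 11(W), 7(W), 6(W), 4(W); every one is W ⇒ L
n=13: can move to 12, which is L ⇒ W
n=14: moves to 13(W), 9(W), 8(W), 6(W); every one is W ⇒ L
n=15: can move to 14, which is L ⇒ W
n=16: moves to 15(W), 11(W), 10(W), 8(W); every one is W ⇒ L
n=17: can move to 16, which is L ⇒ W
n=18: can move to 12, which is L ⇒ W
n=19: can move to 14, which is L ⇒ W
n=20: can move to 14, which is L ⇒ W
n=21: can move to 16, which is L ⇒ W
n=22: can move to 16, which is L ⇒ W
n=23: moves to 22(W), 18(W), 17(W), 15(W); every one is W ⇒ L
n=24: can move to 23, which is L ⇒ W
Reading off the rows marked L gives the requested list; there are 7 such values of n.

1, 3, 5, 12, 14, 16, 23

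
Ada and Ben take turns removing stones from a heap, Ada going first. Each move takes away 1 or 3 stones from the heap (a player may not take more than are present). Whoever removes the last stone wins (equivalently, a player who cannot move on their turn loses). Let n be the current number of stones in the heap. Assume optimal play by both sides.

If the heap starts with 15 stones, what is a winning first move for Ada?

Remove 1, leaving 14.

Work bottom-up. With no move the player to move loses. Otherwise the position is W if at least one move leads to an L position for the opponent, and L if every move leads to a W.
n=0: no move → L
n=1: can move to 0, which is L ⇒ W
n=2: the only move is to 1(W), a W ⇒ L
n=3: can move to 2, which is L ⇒ W
n=4: moves to 3(W), 1(W); every one is W ⇒ L
n=5: can move to 4, which is L ⇒ W
n=6: moves to 5(W), 3(W); every one is W ⇒ L
n=7: can move to 6, which is L ⇒ W
n=8: moves to 7(W), 5(W); every one is W ⇒ L
n=9: can move to 8, which is L ⇒ W
n=10: moves to 9(W), 7(W); every one is W ⇒ L
n=11: can move to 10, which is L ⇒ W
n=12: moves to 11(W), 9(W); every one is W ⇒ L
n=13: can move to 12, which is L ⇒ W
n=14: moves to 13(W), 11(W); every one is W ⇒ L
n=15: can move to 14, which is L ⇒ W
From 15, the L positions reachable in one move are: 14, 12. Any move reaching one of these is winning.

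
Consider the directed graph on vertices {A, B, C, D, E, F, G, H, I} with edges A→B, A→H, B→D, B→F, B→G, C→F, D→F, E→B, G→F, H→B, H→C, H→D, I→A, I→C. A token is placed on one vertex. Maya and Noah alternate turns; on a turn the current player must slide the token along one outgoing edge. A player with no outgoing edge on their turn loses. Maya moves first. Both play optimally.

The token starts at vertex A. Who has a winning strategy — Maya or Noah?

Classify positions by backward induction: terminal positions (no move available) are L. From any other position, the mover wins iff some move reaches an L.
Every edge goes from a vertex to one that appears earlier in the order F, C, D, G, B, E, H, A, I, so processing vertices in that order labels each vertex after all of its successors.
F: no outgoing edge → L
C: can move to F, which is L ⇒ W
D: can move to F, which is L ⇒ W
G: can move to F, which is L ⇒ W
B: can move to F, which is L ⇒ W
E: the only move is to B(W), a W ⇒ L
H: moves to B(W), D(W), C(W); every one is W ⇒ L
A: can move to H, which is L ⇒ W
I: moves to A(W), C(W); every one is W ⇒ L
The starting position A is W: Maya should move to H, handing over an L position.

Maya wins.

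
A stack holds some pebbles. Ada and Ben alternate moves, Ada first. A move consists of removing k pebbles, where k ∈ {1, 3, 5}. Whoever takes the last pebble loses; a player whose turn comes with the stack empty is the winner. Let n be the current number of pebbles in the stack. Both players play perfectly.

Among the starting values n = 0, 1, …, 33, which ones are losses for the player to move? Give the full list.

1, 3, 5, 7, 9, 11, 13, 15, 17, 19, 21, 23, 25, 27, 29, 31, 33

Positions with no move are W. A position that does have a move is losing for the player to move precisely when every available move leads to a winning position for the opponent. Fill in the labels:
n=0: no move; the opponent has just taken the last pebble and therefore loses → W
n=1: only reaches 0(W), which is W → L
n=2: reaches L-position 1 → W
n=3: only reaches 2(W), 0(W), all W → L
n=4: reaches L-position 3 → W
n=5: only reaches 4(W), 2(W), 0(W), all W → L
n=6: reaches L-position 5 → W
n=7: only reaches 6(W), 4(W), 2(W), all W → L
n=8: reaches L-position 7 → W
n=9: only reaches 8(W), 6(W), 4(W), all W → L
n=10: reaches L-position 9 → W
n=11: only reaches 10(W), 8(W), 6(W), all W → L
n=12: reaches L-position 11 → W
n=13: only reaches 12(W), 10(W), 8(W), all W → L
n=14: reaches L-position 13 → W
n=15: only reaches 14(W), 12(W), 10(W), all W → L
n=16: reaches L-position 15 → W
n=17: only reaches 16(W), 14(W), 12(W), all W → L
n=18: reaches L-position 17 → W
n=19: only reaches 18(W), 16(W), 14(W), all W → L
n=20: reaches L-position 19 → W
n=21: only reaches 20(W), 18(W), 16(W), all W → L
n=22: reaches L-position 21 → W
n=23: only reaches 22(W), 20(W), 18(W), all W → L
n=24: reaches L-position 23 → W
n=25: only reaches 24(W), 22(W), 20(W), all W → L
n=26: reaches L-position 25 → W
n=27: only reaches 26(W), 24(W), 22(W), all W → L
n=28: reaches L-position 27 → W
n=29: only reaches 28(W), 26(W), 24(W), all W → L
n=30: reaches L-position 29 → W
n=31: only reaches 30(W), 28(W), 26(W), all W → L
n=32: reaches L-position 31 → W
n=33: only reaches 32(W), 30(W), 28(W), all W → L
The losing starting values of n are exactly the entries labelled L in this table (17 of them).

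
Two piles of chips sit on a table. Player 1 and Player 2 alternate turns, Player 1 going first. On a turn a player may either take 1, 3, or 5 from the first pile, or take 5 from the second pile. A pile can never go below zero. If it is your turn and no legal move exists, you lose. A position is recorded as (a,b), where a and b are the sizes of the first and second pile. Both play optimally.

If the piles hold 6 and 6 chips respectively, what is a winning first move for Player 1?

Move to (5,6).

Classify positions by backward induction: terminal positions (no move available) are L. From any other position, the mover wins iff some move reaches an L.
No move ever increases a pile, so every position that can arise here has a ≤ 6 and b ≤ 6; it is enough to label the cells with 0 ≤ a ≤ 6 and 0 ≤ b ≤ 6.
Every move lowers a or b (never raises either), so fill the grid row by row in increasing a, and left to right within a row: each cell's successors are then already labelled.
      b=0  b=1  b=2  b=3  b=4  b=5  b=6
a=0:    L    L    L    L    L    W    W
a=1:    W    W    W    W    W    L    L
a=2:    L    L    L    L    L    W    W
a=3:    W    W    W    W    W    L    L
a=4:    L    L    L    L    L    W    W
a=5:    W    W    W    W    W    L    L
a=6:    L    L    L    L    L    W    W
Cells with no legal move (terminal, hence L): (0,0), (0,1), (0,2), (0,3), (0,4).
The remaining L cells, each justified by listing all of its moves:
(1,5): moves to (0,5)(W), (1,0)(W); every one is W ⇒ L
(1,6): moves to (0,6)(W), (1,1)(W); every one is W ⇒ L
(2,0): the only move is to (1,0)(W), a W ⇒ L
(2,1): the only move is to (1,1)(W), a W ⇒ L
(2,2): the only move is to (1,2)(W), a W ⇒ L
(2,3): the only move is to (1,3)(W), a W ⇒ L
(2,4): the only move is to (1,4)(W), a W ⇒ L
(3,5): moves to (2,5)(W), (0,5)(W), (3,0)(W); every one is W ⇒ L
(3,6): moves to (2,6)(W), (0,6)(W), (3,1)(W); every one is W ⇒ L
(4,0): moves to (3,0)(W), (1,0)(W); every one is W ⇒ L
(4,1): moves to (3,1)(W), (1,1)(W); every one is W ⇒ L
(4,2): moves to (3,2)(W), (1,2)(W); every one is W ⇒ L
(4,3): moves to (3,3)(W), (1,3)(W); every one is W ⇒ L
(4,4): moves to (3,4)(W), (1,4)(W); every one is W ⇒ L
(5,5): moves to (4,5)(W), (2,5)(W), (0,5)(W), (5,0)(W); every one is W ⇒ L
(5,6): moves to (4,6)(W), (2,6)(W), (0,6)(W), (5,1)(W); every one is W ⇒ L
(6,0): moves to (5,0)(W), (3,0)(W), (1,0)(W); every one is W ⇒ L
(6,1): moves to (5,1)(W), (3,1)(W), (1,1)(W); every one is W ⇒ L
(6,2): moves to (5,2)(W), (3,2)(W), (1,2)(W); every one is W ⇒ L
(6,3): moves to (5,3)(W), (3,3)(W), (1,3)(W); every one is W ⇒ L
(6,4): moves to (5,4)(W), (3,4)(W), (1,4)(W); every one is W ⇒ L
Every other cell has at least one move into one of the L cells above, so it is W.
From (6,6), the L positions reachable in one move are: (5,6), (3,6), (1,6), (6,1). Any move reaching one of these is winning.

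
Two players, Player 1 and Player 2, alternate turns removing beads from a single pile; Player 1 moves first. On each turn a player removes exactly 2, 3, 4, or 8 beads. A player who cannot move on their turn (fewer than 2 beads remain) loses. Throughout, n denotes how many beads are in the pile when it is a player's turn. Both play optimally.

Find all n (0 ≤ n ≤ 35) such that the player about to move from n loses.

Compute win/loss labels from the base case upward. A position with no move is L. Any other position is W if it can reach an L in one move, else L.
n=0: no move → L
n=1: no move → L
n=2: →0(L), so W
n=3: →1(L), so W
n=4: →1(L), so W
n=5: →1(L), so W
n=6: →4(W), 3(W), 2(W) — all W, so L
n=7: →5(W), 4(W), 3(W) — all W, so L
n=8: →6(L), so W
n=9: →7(L), so W
n=10: →7(L), so W
n=11: →7(L), so W
n=12: →10(W), 9(W), 8(W), 4(W) — all W, so L
n=13: →11(W), 10(W), 9(W), 5(W) — all W, so L
n=14: →12(L), so W
n=15: →13(L), so W
n=16: →13(L), so W
n=17: →13(L), so W
n=18: →16(W), 15(W), 14(W), 10(W) — all W, so L
n=19: →17(W), 16(W), 15(W), 11(W) — all W, so L
n=20: →18(L), so W
n=21: →19(L), so W
n=22: →19(L), so W
n=23: →19(L), so W
n=24: →22(W), 21(W), 20(W), 16(W) — all W, so L
n=25: →23(W), 22(W), 21(W), 17(W) — all W, so L
n=26: →24(L), so W
n=27: →25(L), so W
n=28: →25(L), so W
n=29: →25(L), so W
n=30: →28(W), 27(W), 26(W), 22(W) — all W, so L
n=31: →29(W), 28(W), 27(W), 23(W) — all W, so L
n=32: →30(L), so W
n=33: →31(L), so W
n=34: →31(L), so W
n=35: →31(L), so W
The losing starting values of n are exactly the entries labelled L in this table (12 of them).

0, 1, 6, 7, 12, 13, 18, 19, 24, 25, 30, 31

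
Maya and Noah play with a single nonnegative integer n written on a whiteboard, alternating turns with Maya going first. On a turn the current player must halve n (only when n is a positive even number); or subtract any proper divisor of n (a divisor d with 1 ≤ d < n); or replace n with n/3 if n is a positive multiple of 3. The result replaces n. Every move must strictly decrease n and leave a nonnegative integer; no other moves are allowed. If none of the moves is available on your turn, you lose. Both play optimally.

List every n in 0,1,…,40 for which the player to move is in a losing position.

Classify positions by backward induction: terminal positions (no move available) are L. From any other position, the mover wins iff some move reaches an L.
n=0: no move → L
n=1: no move → L
n=2: W (go to 1, an L position)
n=3: W (go to 1, an L position)
n=4: L (options 2(W), 3(W) are all W)
n=5: W (go to 4, an L position)
n=6: W (go to 4, an L position)
n=7: L (sole option 6(W) is W)
n=8: W (go to 4, an L position)
n=9: L (options 3(W), 6(W), 8(W) are all W)
n=10: W (go to 9, an L position)
n=11: L (sole option 10(W) is W)
n=12: W (go to 4, an L position)
n=13: L (sole option 12(W) is W)
n=14: W (go to 7, an L position)
n=15: L (options 5(W), 10(W), 12(W), 14(W) are all W)
n=16: W (go to 15, an L position)
n=17: L (sole option 16(W) is W)
n=18: W (go to 9, an L position)
n=19: L (sole option 18(W) is W)
n=20: W (go to 15, an L position)
n=21: W (go to 7, an L position)
n=22: W (go to 11, an L position)
n=23: L (sole option 22(W) is W)
n=24: W (go to 23, an L position)
n=25: L (options 20(W), 24(W) are all W)
n=26: W (go to 13, an L position)
n=27: W (go to 9, an L position)
n=28: L (options 14(W), 21(W), 24(W), 26(W), 27(W) are all W)
n=29: W (go to 28, an L position)
n=30: W (go to 15, an L position)
n=31: L (sole option 30(W) is W)
n=32: W (go to 28, an L position)
n=33: W (go to 11, an L position)
n=34: W (go to 17, an L position)
n=35: W (go to 28, an L position)
n=36: L (options 12(W), 18(W), 24(W), 27(W), 30(W), 32(W), 33(W), 34(W), 35(W) are all W)
n=37: W (go to 36, an L position)
n=38: W (go to 19, an L position)
n=39: W (go to 13, an L position)
n=40: W (go to 36, an L position)
The losing starting values of n are exactly the entries labelled L in this table (15 of them).

0, 1, 4, 7, 9, 11, 13, 15, 17, 19, 23, 25, 28, 31, 36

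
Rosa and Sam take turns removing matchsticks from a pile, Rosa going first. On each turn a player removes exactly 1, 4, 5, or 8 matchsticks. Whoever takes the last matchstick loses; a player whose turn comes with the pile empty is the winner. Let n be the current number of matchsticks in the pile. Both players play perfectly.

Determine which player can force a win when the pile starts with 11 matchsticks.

Rosa wins.

Classify positions by backward induction: terminal positions (no move available) are W. From any other position, the mover wins iff some move reaches an L.
n=0: no move; the opponent has just taken the last matchstick and therefore loses → W
n=1: →0(W) only, which is W, so L
n=2: →1(L), so W
n=3: →2(W) only, which is W, so L
n=4: →3(L), so W
n=5: →1(L), so W
n=6: →1(L), so W
n=7: →3(L), so W
n=8: →3(L), so W
n=9: →1(L), so W
n=10: →9(W), 6(W), 5(W), 2(W) — all W, so L
n=11: →10(L), so W
The starting position 11 is W: Rosa should remove 1, leaving 10, handing over an L position.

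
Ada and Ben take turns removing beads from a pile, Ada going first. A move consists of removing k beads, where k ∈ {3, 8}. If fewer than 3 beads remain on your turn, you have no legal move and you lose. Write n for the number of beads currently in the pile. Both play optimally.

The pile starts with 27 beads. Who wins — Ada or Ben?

Positions with no move are L. A position that does have a move is losing for the player to move precisely when every available move leads to a winning position for the opponent. Fill in the labels:
n=0: no move → L
n=1: no move → L
n=2: no move → L
n=3: can move to 0, which is L ⇒ W
n=4: can move to 1, which is L ⇒ W
n=5: can move to 2, which is L ⇒ W
n=6: the only move is to 3(W), a W ⇒ L
n=7: the only move is to 4(W), a W ⇒ L
n=8: can move to 0, which is L ⇒ W
n=9: can move to 6, which is L ⇒ W
n=10: can move to 7, which is L ⇒ W
n=11: moves to 8(W), 3(W); every one is W ⇒ L
n=12: moves to 9(W), 4(W); every one is W ⇒ L
n=13: moves to 10(W), 5(W); every one is W ⇒ L
n=14: can move to 11, which is L ⇒ W
n=15: can move to 12, which is L ⇒ W
n=16: can move to 13, which is L ⇒ W
n=17: moves to 14(W), 9(W); every one is W ⇒ L
n=18: moves to 15(W), 10(W); every one is W ⇒ L
n=19: can move to 11, which is L ⇒ W
n=20: can move to 17, which is L ⇒ W
n=21: can move to 18, which is L ⇒ W
n=22: moves to 19(W), 14(W); every one is W ⇒ L
n=23: moves to 20(W), 15(W); every one is W ⇒ L
n=24: moves to 21(W), 16(W); every one is W ⇒ L
n=25: can move to 22, which is L ⇒ W
n=26: can move to 23, which is L ⇒ W
n=27: can move to 24, which is L ⇒ W
From 27 Ada can remove 3, leaving 24, reaching an L position.

Ada wins.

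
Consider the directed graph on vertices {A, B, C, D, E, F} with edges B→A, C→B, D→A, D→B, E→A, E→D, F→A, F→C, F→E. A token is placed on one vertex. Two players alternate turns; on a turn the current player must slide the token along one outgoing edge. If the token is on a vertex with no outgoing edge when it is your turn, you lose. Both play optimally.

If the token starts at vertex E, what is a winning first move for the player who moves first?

Compute win/loss labels from the base case upward. A position with no move is L. Any other position is W if it can reach an L in one move, else L.
Every edge goes from a vertex to one that appears earlier in the order A, B, D, E, C, F, so processing vertices in that order labels each vertex after all of its successors.
A: no outgoing edge → L
B: →A(L), so W
D: →A(L), so W
E: →A(L), so W
C: →B(W) only, which is W, so L
F: →C(L), so W
From E, the L positions reachable in one move are: A.

Move to A.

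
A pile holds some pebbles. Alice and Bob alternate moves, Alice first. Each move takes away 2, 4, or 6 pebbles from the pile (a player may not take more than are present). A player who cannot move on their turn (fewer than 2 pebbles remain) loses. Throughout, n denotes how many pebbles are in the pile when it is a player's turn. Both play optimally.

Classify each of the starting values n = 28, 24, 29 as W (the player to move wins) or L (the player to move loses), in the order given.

Classify positions by backward induction: terminal positions (no move available) are L. From any other position, the mover wins iff some move reaches an L.
n=0: no move → L
n=1: no move → L
n=2: →0(L), so W
n=3: →1(L), so W
n=4: →0(L), so W
n=5: →1(L), so W
n=6: →0(L), so W
n=7: →1(L), so W
n=8: →6(W), 4(W), 2(W) — all W, so L
n=9: →7(W), 5(W), 3(W) — all W, so L
n=10: →8(L), so W
n=11: →9(L), so W
n=12: →8(L), so W
n=13: →9(L), so W
n=14: →8(L), so W
n=15: →9(L), so W
n=16: →14(W), 12(W), 10(W) — all W, so L
n=17: →15(W), 13(W), 11(W) — all W, so L
n=18: →16(L), so W
n=19: →17(L), so W
n=20: →16(L), so W
n=21: →17(L), so W
n=22: →16(L), so W
n=23: →17(L), so W
n=24: →22(W), 20(W), 18(W) — all W, so L
n=25: →23(W), 21(W), 19(W) — all W, so L
n=26: →24(L), so W
n=27: →25(L), so W
n=28: →24(L), so W
n=29: →25(L), so W

28: W, 24: L, 29: W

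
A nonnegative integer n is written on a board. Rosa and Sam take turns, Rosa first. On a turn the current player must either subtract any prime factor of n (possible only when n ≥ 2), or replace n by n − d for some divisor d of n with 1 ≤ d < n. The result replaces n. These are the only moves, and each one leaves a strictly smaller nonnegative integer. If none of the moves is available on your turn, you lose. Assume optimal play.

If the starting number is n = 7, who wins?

Rosa wins.

Compute win/loss labels from the base case upward. A position with no move is L. Any other position is W if it can reach an L in one move, else L.
n=0: no move → L
n=1: no move → L
n=2: reaches L-position 0 → W
n=3: reaches L-position 0 → W
n=4: only reaches 2(W), 3(W), all W → L
n=5: reaches L-position 0 → W
n=6: reaches L-position 4 → W
n=7: reaches L-position 0 → W
From 7 Rosa can move to 0, reaching an L position.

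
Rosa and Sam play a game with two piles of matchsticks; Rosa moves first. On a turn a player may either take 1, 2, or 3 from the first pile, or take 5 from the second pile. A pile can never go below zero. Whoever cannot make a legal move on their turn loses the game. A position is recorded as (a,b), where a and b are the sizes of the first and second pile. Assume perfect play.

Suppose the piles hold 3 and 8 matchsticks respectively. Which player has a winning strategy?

Rosa wins.

Label each position W (a win for the player to move) or L (a loss). A position with no legal move is L; any other position is W exactly when some move reaches an L, and L when every move reaches a W.
No move ever increases a pile, so every position that can arise here has a ≤ 3 and b ≤ 8; it is enough to label the cells with 0 ≤ a ≤ 3 and 0 ≤ b ≤ 8.
Every move lowers a or b (never raises either), so fill the grid row by row in increasing a, and left to right within a row: each cell's successors are then already labelled.
      b=0  b=1  b=2  b=3  b=4  b=5  b=6  b=7  b=8
a=0:    L    L    L    L    L    W    W    W    W
a=1:    W    W    W    W    W    L    L    L    L
a=2:    W    W    W    W    W    W    W    W    W
a=3:    W    W    W    W    W    W    W    W    W
Cells with no legal move (terminal, hence L): (0,0), (0,1), (0,2), (0,3), (0,4).
The remaining L cells, each justified by listing all of its moves:
(1,5): moves to (0,5)(W), (1,0)(W); every one is W ⇒ L
(1,6): moves to (0,6)(W), (1,1)(W); every one is W ⇒ L
(1,7): moves to (0,7)(W), (1,2)(W); every one is W ⇒ L
(1,8): moves to (0,8)(W), (1,3)(W); every one is W ⇒ L
Every other cell has at least one move into one of the L cells above, so it is W.
The starting position (3,8) is W: Rosa should move to (1,8), handing over an L position.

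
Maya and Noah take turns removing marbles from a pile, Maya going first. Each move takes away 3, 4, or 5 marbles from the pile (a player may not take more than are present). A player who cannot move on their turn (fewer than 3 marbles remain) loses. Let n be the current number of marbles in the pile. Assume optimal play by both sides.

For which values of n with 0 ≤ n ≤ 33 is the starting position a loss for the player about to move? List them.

Label each position W (a win for the player to move) or L (a loss). A position with no legal move is L; any other position is W exactly when some move reaches an L, and L when every move reaches a W.
n=0: no move → L
n=1: no move → L
n=2: no move → L
n=3: can move to 0, which is L ⇒ W
n=4: can move to 1, which is L ⇒ W
n=5: can move to 2, which is L ⇒ W
n=6: can move to 2, which is L ⇒ W
n=7: can move to 2, which is L ⇒ W
n=8: moves to 5(W), 4(W), 3(W); every one is W ⇒ L
n=9: moves to 6(W), 5(W), 4(W); every one is W ⇒ L
n=10: moves to 7(W), 6(W), 5(W); every one is W ⇒ L
n=11: can move to 8, which is L ⇒ W
n=12: can move to 9, which is L ⇒ W
n=13: can move to 10, which is L ⇒ W
n=14: can move to 10, which is L ⇒ W
n=15: can move to 10, which is L ⇒ W
n=16: moves to 13(W), 12(W), 11(W); every one is W ⇒ L
n=17: moves to 14(W), 13(W), 12(W); every one is W ⇒ L
n=18: moves to 15(W), 14(W), 13(W); every one is W ⇒ L
n=19: can move to 16, which is L ⇒ W
n=20: can move to 17, which is L ⇒ W
n=21: can move to 18, which is L ⇒ W
n=22: can move to 18, which is L ⇒ W
n=23: can move to 18, which is L ⇒ W
n=24: moves to 21(W), 20(W), 19(W); every one is W ⇒ L
n=25: moves to 22(W), 21(W), 20(W); every one is W ⇒ L
n=26: moves to 23(W), 22(W), 21(W); every one is W ⇒ L
n=27: can move to 24, which is L ⇒ W
n=28: can move to 25, which is L ⇒ W
n=29: can move to 26, which is L ⇒ W
n=30: can move to 26, which is L ⇒ W
n=31: can move to 26, which is L ⇒ W
n=32: moves to 29(W), 28(W), 27(W); every one is W ⇒ L
n=33: moves to 30(W), 29(W), 28(W); every one is W ⇒ L
The losing starting values of n are exactly the entries labelled L in this table (14 of them).

0, 1, 2, 8, 9, 10, 16, 17, 18, 24, 25, 26, 32, 33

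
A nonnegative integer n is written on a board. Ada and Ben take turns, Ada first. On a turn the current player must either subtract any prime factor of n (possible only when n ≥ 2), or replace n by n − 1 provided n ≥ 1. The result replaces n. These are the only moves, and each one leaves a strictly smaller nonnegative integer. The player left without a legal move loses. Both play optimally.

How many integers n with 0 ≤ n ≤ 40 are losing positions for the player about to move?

Label each position W (a win for the player to move) or L (a loss). A position with no legal move is L; any other position is W exactly when some move reaches an L, and L when every move reaches a W.
n=0: no move → L
n=1: W (go to 0, an L position)
n=2: W (go to 0, an L position)
n=3: W (go to 0, an L position)
n=4: L (options 2(W), 3(W) are all W)
n=5: W (go to 0, an L position)
n=6: W (go to 4, an L position)
n=7: W (go to 0, an L position)
n=8: L (options 6(W), 7(W) are all W)
n=9: W (go to 8, an L position)
n=10: W (go to 8, an L position)
n=11: W (go to 0, an L position)
n=12: L (options 9(W), 10(W), 11(W) are all W)
n=13: W (go to 0, an L position)
n=14: W (go to 12, an L position)
n=15: W (go to 12, an L position)
n=16: L (options 14(W), 15(W) are all W)
n=17: W (go to 0, an L position)
n=18: W (go to 16, an L position)
n=19: W (go to 0, an L position)
n=20: L (options 15(W), 18(W), 19(W) are all W)
n=21: W (go to 20, an L position)
n=22: W (go to 20, an L position)
n=23: W (go to 0, an L position)
n=24: L (options 21(W), 22(W), 23(W) are all W)
n=25: W (go to 20, an L position)
n=26: W (go to 24, an L position)
n=27: W (go to 24, an L position)
n=28: L (options 21(W), 26(W), 27(W) are all W)
n=29: W (go to 0, an L position)
n=30: W (go to 28, an L position)
n=31: W (go to 0, an L position)
n=32: L (options 30(W), 31(W) are all W)
n=33: W (go to 32, an L position)
n=34: W (go to 32, an L position)
n=35: W (go to 28, an L position)
n=36: L (options 33(W), 34(W), 35(W) are all W)
n=37: W (go to 0, an L position)
n=38: W (go to 36, an L position)
n=39: W (go to 36, an L position)
n=40: L (options 35(W), 38(W), 39(W) are all W)
L entries with 0 ≤ n ≤ 40: n = 0, 4, 8, 12, 16, 20, 24, 28, 32, 36, 40; that makes 11.

11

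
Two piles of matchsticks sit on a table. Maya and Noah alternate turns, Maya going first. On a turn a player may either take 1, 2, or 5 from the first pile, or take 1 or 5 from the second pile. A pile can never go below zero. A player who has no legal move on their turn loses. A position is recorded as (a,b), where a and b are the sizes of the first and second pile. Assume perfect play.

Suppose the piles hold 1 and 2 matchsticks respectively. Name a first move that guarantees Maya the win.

Move to (0,2).

Positions with no move are L. A position that does have a move is losing for the player to move precisely when every available move leads to a winning position for the opponent. Fill in the labels:
No move ever increases a pile, so every position that can arise here has a ≤ 1 and b ≤ 2; it is enough to label the cells with 0 ≤ a ≤ 1 and 0 ≤ b ≤ 2.
Every move lowers a or b (never raises either), so fill the grid row by row in increasing a, and left to right within a row: each cell's successors are then already labelled.
      b=0  b=1  b=2
a=0:    L    W    L
a=1:    W    L    W
Cells with no legal move (terminal, hence L): (0,0).
The remaining L cells, each justified by listing all of its moves:
(0,2): →(0,1)(W) only, which is W, so L
(1,1): →(0,1)(W), (1,0)(W) — all W, so L
Every other cell has at least one move into one of the L cells above, so it is W.
From (1,2), the L positions reachable in one move are: (0,2), (1,1). Any move reaching one of these is winning.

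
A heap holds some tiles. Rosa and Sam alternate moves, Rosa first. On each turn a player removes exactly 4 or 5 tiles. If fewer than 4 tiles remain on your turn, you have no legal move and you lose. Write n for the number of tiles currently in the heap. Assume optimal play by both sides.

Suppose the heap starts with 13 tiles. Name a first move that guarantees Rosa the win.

Classify positions by backward induction: terminal positions (no move available) are L. From any other position, the mover wins iff some move reaches an L.
n=0: no move → L
n=1: no move → L
n=2: no move → L
n=3: no move → L
n=4: reaches L-position 0 → W
n=5: reaches L-position 1 → W
n=6: reaches L-position 2 → W
n=7: reaches L-position 3 → W
n=8: reaches L-position 3 → W
n=9: only reaches 5(W), 4(W), all W → L
n=10: only reaches 6(W), 5(W), all W → L
n=11: only reaches 7(W), 6(W), all W → L
n=12: only reaches 8(W), 7(W), all W → L
n=13: reaches L-position 9 → W
From 13, the L positions reachable in one move are: 9.

Remove 4, leaving 9.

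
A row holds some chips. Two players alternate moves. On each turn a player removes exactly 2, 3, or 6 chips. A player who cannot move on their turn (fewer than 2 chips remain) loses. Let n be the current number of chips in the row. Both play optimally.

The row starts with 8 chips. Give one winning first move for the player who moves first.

Classify positions by backward induction: terminal positions (no move available) are L. From any other position, the mover wins iff some move reaches an L.
n=0: no move → L
n=1: no move → L
n=2: reaches L-position 0 → W
n=3: reaches L-position 1 → W
n=4: reaches L-position 1 → W
n=5: only reaches 3(W), 2(W), all W → L
n=6: reaches L-position 0 → W
n=7: reaches L-position 5 → W
n=8: reaches L-position 5 → W
From 8, the L positions reachable in one move are: 5.

Remove 3, leaving 5.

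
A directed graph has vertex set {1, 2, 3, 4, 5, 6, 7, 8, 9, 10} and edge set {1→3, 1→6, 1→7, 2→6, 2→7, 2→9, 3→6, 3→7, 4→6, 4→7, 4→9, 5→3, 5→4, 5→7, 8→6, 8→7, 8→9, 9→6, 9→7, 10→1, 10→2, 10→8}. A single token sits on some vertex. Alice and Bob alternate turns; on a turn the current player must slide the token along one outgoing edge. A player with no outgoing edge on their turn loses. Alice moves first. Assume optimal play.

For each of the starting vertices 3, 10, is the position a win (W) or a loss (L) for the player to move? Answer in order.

Work bottom-up. With no move the player to move loses. Otherwise the position is W if at least one move leads to an L position for the opponent, and L if every move leads to a W.
Every edge goes from a vertex to one that appears earlier in the order 6, 7, 9, 2, 4, 8, 3, 1, 10, 5, so processing vertices in that order labels each vertex after all of its successors.
6: no outgoing edge → L
7: no outgoing edge → L
9: can move to 7, which is L ⇒ W
2: can move to 7, which is L ⇒ W
4: can move to 7, which is L ⇒ W
8: can move to 7, which is L ⇒ W
3: can move to 7, which is L ⇒ W
1: can move to 7, which is L ⇒ W
10: moves to 1(W), 8(W), 2(W); every one is W ⇒ L
5: can move to 7, which is L ⇒ W

3: W, 10: L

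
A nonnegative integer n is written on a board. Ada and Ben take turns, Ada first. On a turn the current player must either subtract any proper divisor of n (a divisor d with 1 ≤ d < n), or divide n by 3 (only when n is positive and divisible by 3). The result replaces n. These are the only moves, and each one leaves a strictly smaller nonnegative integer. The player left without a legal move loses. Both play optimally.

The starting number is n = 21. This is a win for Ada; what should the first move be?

Move to 7.

Positions with no move are L. A position that does have a move is losing for the player to move precisely when every available move leads to a winning position for the opponent. Fill in the labels:
n=0: no move → L
n=1: no move → L
n=2: can move to 1, which is L ⇒ W
n=3: can move to 1, which is L ⇒ W
n=4: moves to 2(W), 3(W); every one is W ⇒ L
n=5: can move to 4, which is L ⇒ W
n=6: can move to 4, which is L ⇒ W
n=7: the only move is to 6(W), a W ⇒ L
n=8: can move to 4, which is L ⇒ W
n=9: moves to 3(W), 6(W), 8(W); every one is W ⇒ L
n=10: can move to 9, which is L ⇒ W
n=11: the only move is to 10(W), a W ⇒ L
n=12: can move to 4, which is L ⇒ W
n=13: the only move is to 12(W), a W ⇒ L
n=14: can move to 7, which is L ⇒ W
n=15: moves to 5(W), 10(W), 12(W), 14(W); every one is W ⇒ L
n=16: can move to 15, which is L ⇒ W
n=17: the only move is to 16(W), a W ⇒ L
n=18: can move to 9, which is L ⇒ W
n=19: the only move is to 18(W), a W ⇒ L
n=20: can move to 15, which is L ⇒ W
n=21: can move to 7, which is L ⇒ W
From 21, the L positions reachable in one move are: 7.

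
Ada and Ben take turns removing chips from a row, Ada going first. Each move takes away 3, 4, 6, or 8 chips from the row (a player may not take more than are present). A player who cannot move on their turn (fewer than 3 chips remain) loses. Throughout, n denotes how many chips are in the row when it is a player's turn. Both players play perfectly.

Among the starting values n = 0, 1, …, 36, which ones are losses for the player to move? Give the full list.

Label each position W (a win for the player to move) or L (a loss). A position with no legal move is L; any other position is W exactly when some move reaches an L, and L when every move reaches a W.
n=0: no move → L
n=1: no move → L
n=2: no move → L
n=3: can move to 0, which is L ⇒ W
n=4: can move to 1, which is L ⇒ W
n=5: can move to 2, which is L ⇒ W
n=6: can move to 2, which is L ⇒ W
n=7: can move to 1, which is L ⇒ W
n=8: can move to 2, which is L ⇒ W
n=9: can move to 1, which is L ⇒ W
n=10: can move to 2, which is L ⇒ W
n=11: moves to 8(W), 7(W), 5(W), 3(W); every one is W ⇒ L
n=12: moves to 9(W), 8(W), 6(W), 4(W); every one is W ⇒ L
n=13: moves to 10(W), 9(W), 7(W), 5(W); every one is W ⇒ L
n=14: can move to 11, which is L ⇒ W
n=15: can move to 12, which is L ⇒ W
n=16: can move to 13, which is L ⇒ W
n=17: can move to 13, which is L ⇒ W
n=18: can move to 12, which is L ⇒ W
n=19: can move to 13, which is L ⇒ W
n=20: can move to 12, which is L ⇒ W
n=21: can move to 13, which is L ⇒ W
n=22: moves to 19(W), 18(W), 16(W), 14(W); every one is W ⇒ L
n=23: moves to 20(W), 19(W), 17(W), 15(W); every one is W ⇒ L
n=24: moves to 21(W), 20(W), 18(W), 16(W); every one is W ⇒ L
n=25: can move to 22, which is L ⇒ W
n=26: can move to 23, which is L ⇒ W
n=27: can move to 24, which is L ⇒ W
n=28: can move to 24, which is L ⇒ W
n=29: can move to 23, which is L ⇒ W
n=30: can move to 24, which is L ⇒ W
n=31: can move to 23, which is L ⇒ W
n=32: can move to 24, which is L ⇒ W
n=33: moves to 30(W), 29(W), 27(W), 25(W); every one is W ⇒ L
n=34: moves to 31(W), 30(W), 28(W), 26(W); every one is W ⇒ L
n=35: moves to 32(W), 31(W), 29(W), 27(W); every one is W ⇒ L
n=36: can move to 33, which is L ⇒ W
The losing starting values of n are exactly the entries labelled L in this table (12 of them).

0, 1, 2, 11, 12, 13, 22, 23, 24, 33, 34, 35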